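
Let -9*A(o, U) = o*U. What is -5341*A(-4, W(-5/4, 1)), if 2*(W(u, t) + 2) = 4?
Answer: 0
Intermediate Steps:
W(u, t) = 0 (W(u, t) = -2 + (½)*4 = -2 + 2 = 0)
A(o, U) = -U*o/9 (A(o, U) = -o*U/9 = -U*o/9)
-5341*A(-4, W(-5/4, 1)) = -(-5341)*0*(-4)/9 = -5341*0 = 0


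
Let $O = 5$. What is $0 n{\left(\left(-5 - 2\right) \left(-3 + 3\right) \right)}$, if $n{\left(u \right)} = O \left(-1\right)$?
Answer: $0$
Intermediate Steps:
$n{\left(u \right)} = -5$ ($n{\left(u \right)} = 5 \left(-1\right) = -5$)
$0 n{\left(\left(-5 - 2\right) \left(-3 + 3\right) \right)} = 0 \left(-5\right) = 0$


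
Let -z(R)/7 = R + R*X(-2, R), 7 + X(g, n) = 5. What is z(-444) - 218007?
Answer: -221115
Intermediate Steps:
X(g, n) = -2 (X(g, n) = -7 + 5 = -2)
z(R) = 7*R (z(R) = -7*(R + R*(-2)) = -7*(R - 2*R) = -(-7)*R = 7*R)
z(-444) - 218007 = 7*(-444) - 218007 = -3108 - 218007 = -221115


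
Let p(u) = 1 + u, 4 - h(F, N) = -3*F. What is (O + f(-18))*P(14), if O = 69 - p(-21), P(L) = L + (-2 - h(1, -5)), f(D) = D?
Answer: 355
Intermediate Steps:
h(F, N) = 4 + 3*F (h(F, N) = 4 - (-3)*F = 4 + 3*F)
P(L) = -9 + L (P(L) = L + (-2 - (4 + 3*1)) = L + (-2 - (4 + 3)) = L + (-2 - 1*7) = L + (-2 - 7) = L - 9 = -9 + L)
O = 89 (O = 69 - (1 - 21) = 69 - 1*(-20) = 69 + 20 = 89)
(O + f(-18))*P(14) = (89 - 18)*(-9 + 14) = 71*5 = 355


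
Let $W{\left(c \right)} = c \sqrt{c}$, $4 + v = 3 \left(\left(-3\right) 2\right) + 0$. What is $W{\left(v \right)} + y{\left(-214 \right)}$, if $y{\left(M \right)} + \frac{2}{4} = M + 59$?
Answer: $- \frac{311}{2} - 22 i \sqrt{22} \approx -155.5 - 103.19 i$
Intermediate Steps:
$y{\left(M \right)} = \frac{117}{2} + M$ ($y{\left(M \right)} = - \frac{1}{2} + \left(M + 59\right) = - \frac{1}{2} + \left(59 + M\right) = \frac{117}{2} + M$)
$v = -22$ ($v = -4 + \left(3 \left(\left(-3\right) 2\right) + 0\right) = -4 + \left(3 \left(-6\right) + 0\right) = -4 + \left(-18 + 0\right) = -4 - 18 = -22$)
$W{\left(c \right)} = c^{\frac{3}{2}}$
$W{\left(v \right)} + y{\left(-214 \right)} = \left(-22\right)^{\frac{3}{2}} + \left(\frac{117}{2} - 214\right) = - 22 i \sqrt{22} - \frac{311}{2} = - \frac{311}{2} - 22 i \sqrt{22}$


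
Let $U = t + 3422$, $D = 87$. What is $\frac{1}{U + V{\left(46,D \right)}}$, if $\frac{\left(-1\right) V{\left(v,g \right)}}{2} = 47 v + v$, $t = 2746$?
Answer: $\frac{1}{1752} \approx 0.00057078$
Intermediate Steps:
$V{\left(v,g \right)} = - 96 v$ ($V{\left(v,g \right)} = - 2 \left(47 v + v\right) = - 2 \cdot 48 v = - 96 v$)
$U = 6168$ ($U = 2746 + 3422 = 6168$)
$\frac{1}{U + V{\left(46,D \right)}} = \frac{1}{6168 - 4416} = \frac{1}{1752}$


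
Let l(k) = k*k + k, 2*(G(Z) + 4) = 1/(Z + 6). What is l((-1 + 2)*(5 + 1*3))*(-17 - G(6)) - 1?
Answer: -940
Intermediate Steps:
G(Z) = -4 + 1/(2*(6 + Z)) (G(Z) = -4 + 1/(2*(Z + 6)) = -4 + 1/(2*(6 + Z)))
l(k) = k + k**2 (l(k) = k**2 + k = k + k**2)
l((-1 + 2)*(5 + 1*3))*(-17 - G(6)) - 1 = (((-1 + 2)*(5 + 1*3))*(1 + (-1 + 2)*(5 + 1*3)))*(-17 - (-47 - 8*6)/(2*(6 + 6))) - 1 = ((1*(5 + 3))*(1 + 1*(5 + 3)))*(-17 - (-47 - 48)/(2*12)) - 1 = ((1*8)*(1 + 1*8))*(-17 - (-95)/(2*12)) - 1 = (8*(1 + 8))*(-17 - 1*(-95/24)) - 1 = (8*9)*(-17 + 95/24) - 1 = 72*(-313/24) - 1 = -939 - 1 = -940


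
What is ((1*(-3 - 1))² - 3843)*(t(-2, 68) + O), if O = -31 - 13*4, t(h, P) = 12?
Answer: 271717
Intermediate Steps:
O = -83 (O = -31 - 52 = -83)
((1*(-3 - 1))² - 3843)*(t(-2, 68) + O) = ((1*(-3 - 1))² - 3843)*(12 - 83) = ((1*(-4))² - 3843)*(-71) = ((-4)² - 3843)*(-71) = (16 - 3843)*(-71) = -3827*(-71) = 271717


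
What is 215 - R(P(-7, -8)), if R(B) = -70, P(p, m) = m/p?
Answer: 285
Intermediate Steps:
215 - R(P(-7, -8)) = 215 - 1*(-70) = 215 + 70 = 285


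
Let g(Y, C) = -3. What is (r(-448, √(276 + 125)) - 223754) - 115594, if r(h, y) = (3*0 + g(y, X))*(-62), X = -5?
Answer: -339162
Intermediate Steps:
r(h, y) = 186 (r(h, y) = (3*0 - 3)*(-62) = (0 - 3)*(-62) = -3*(-62) = 186)
(r(-448, √(276 + 125)) - 223754) - 115594 = (186 - 223754) - 115594 = -223568 - 115594 = -339162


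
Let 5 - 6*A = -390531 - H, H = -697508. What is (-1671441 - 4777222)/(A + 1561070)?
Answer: -6448663/1509908 ≈ -4.2709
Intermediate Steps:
A = -51162 (A = ⅚ - (-390531 - 1*(-697508))/6 = ⅚ - (-390531 + 697508)/6 = ⅚ - ⅙*306977 = ⅚ - 306977/6 = -51162)
(-1671441 - 4777222)/(A + 1561070) = (-1671441 - 4777222)/(-51162 + 1561070) = -6448663/1509908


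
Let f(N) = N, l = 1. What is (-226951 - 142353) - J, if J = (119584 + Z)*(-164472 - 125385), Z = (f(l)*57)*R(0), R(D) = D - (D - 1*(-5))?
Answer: 34579280939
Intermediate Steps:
R(D) = -5 (R(D) = D - (D + 5) = D - (5 + D) = D + (-5 - D) = -5)
Z = -285 (Z = (1*57)*(-5) = 57*(-5) = -285)
J = -34579650243 (J = (119584 - 285)*(-164472 - 125385) = 119299*(-289857) = -34579650243)
(-226951 - 142353) - J = (-226951 - 142353) - 1*(-34579650243) = -369304 + 34579650243 = 34579280939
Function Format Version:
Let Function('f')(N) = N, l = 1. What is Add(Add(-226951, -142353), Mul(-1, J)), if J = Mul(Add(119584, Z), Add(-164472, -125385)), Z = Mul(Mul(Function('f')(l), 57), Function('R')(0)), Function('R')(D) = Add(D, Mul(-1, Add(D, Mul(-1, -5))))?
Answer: 34579280939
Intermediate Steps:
Function('R')(D) = -5 (Function('R')(D) = Add(D, Mul(-1, Add(D, 5))) = Add(D, Mul(-1, Add(5, D))) = Add(D, Add(-5, Mul(-1, D))) = -5)
Z = -285 (Z = Mul(Mul(1, 57), -5) = Mul(57, -5) = -285)
J = -34579650243 (J = Mul(Add(119584, -285), Add(-164472, -125385)) = Mul(119299, -289857) = -34579650243)
Add(Add(-226951, -142353), Mul(-1, J)) = Add(Add(-226951, -142353), Mul(-1, -34579650243)) = Add(-369304, 34579650243) = 34579280939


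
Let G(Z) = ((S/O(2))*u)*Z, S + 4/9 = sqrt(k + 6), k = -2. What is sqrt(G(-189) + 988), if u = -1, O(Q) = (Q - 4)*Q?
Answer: sqrt(3658)/2 ≈ 30.241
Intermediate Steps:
O(Q) = Q*(-4 + Q) (O(Q) = (-4 + Q)*Q = Q*(-4 + Q))
S = 14/9 (S = -4/9 + sqrt(-2 + 6) = -4/9 + sqrt(4) = -4/9 + 2 = 14/9 ≈ 1.5556)
G(Z) = 7*Z/18 (G(Z) = ((14/(9*((2*(-4 + 2)))))*(-1))*Z = ((14/(9*((2*(-2)))))*(-1))*Z = (((14/9)/(-4))*(-1))*Z = (((14/9)*(-1/4))*(-1))*Z = (-7/18*(-1))*Z = 7*Z/18)
sqrt(G(-189) + 988) = sqrt((7/18)*(-189) + 988) = sqrt(-147/2 + 988) = sqrt(1829/2) = sqrt(3658)/2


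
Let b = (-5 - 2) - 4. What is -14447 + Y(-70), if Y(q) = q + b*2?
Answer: -14539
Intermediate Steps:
b = -11 (b = -7 - 4 = -11)
Y(q) = -22 + q (Y(q) = q - 11*2 = q - 22 = -22 + q)
-14447 + Y(-70) = -14447 + (-22 - 70) = -14447 - 92 = -14539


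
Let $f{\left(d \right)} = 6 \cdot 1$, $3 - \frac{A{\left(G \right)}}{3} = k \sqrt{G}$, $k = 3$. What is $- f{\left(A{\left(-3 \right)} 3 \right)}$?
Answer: $-6$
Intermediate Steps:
$A{\left(G \right)} = 9 - 9 \sqrt{G}$ ($A{\left(G \right)} = 9 - 3 \cdot 3 \sqrt{G} = 9 - 9 \sqrt{G}$)
$f{\left(d \right)} = 6$
$- f{\left(A{\left(-3 \right)} 3 \right)} = \left(-1\right) 6 = -6$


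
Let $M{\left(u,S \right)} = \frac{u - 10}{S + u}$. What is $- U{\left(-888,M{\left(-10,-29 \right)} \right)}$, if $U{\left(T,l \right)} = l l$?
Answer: $- \frac{400}{1521} \approx -0.26298$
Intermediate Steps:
$M{\left(u,S \right)} = \frac{-10 + u}{S + u}$
$U{\left(T,l \right)} = l^{2}$
$- U{\left(-888,M{\left(-10,-29 \right)} \right)} = - \left(\frac{-10 - 10}{-29 - 10}\right)^{2} = - \left(\frac{1}{-39} \left(-20\right)\right)^{2} = - \left(\left(- \frac{1}{39}\right) \left(-20\right)\right)^{2} = - \left(\frac{20}{39}\right)^{2} = \left(-1\right) \frac{400}{1521} = - \frac{400}{1521}$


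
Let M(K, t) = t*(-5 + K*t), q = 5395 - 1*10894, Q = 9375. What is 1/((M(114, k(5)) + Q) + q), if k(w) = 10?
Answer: 1/15226 ≈ 6.5677e-5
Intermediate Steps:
q = -5499 (q = 5395 - 10894 = -5499)
1/((M(114, k(5)) + Q) + q) = 1/((10*(-5 + 114*10) + 9375) - 5499) = 1/((10*(-5 + 1140) + 9375) - 5499) = 1/((10*1135 + 9375) - 5499) = 1/((11350 + 9375) - 5499) = 1/(20725 - 5499) = 1/15226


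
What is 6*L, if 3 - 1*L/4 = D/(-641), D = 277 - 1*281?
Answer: 46056/641 ≈ 71.850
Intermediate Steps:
D = -4 (D = 277 - 281 = -4)
L = 7676/641 (L = 12 - (-16)/(-641) = 12 - (-16)*(-1)/641 = 12 - 4*4/641 = 12 - 16/641 = 7676/641 ≈ 11.975)
6*L = 6*(7676/641) = 46056/641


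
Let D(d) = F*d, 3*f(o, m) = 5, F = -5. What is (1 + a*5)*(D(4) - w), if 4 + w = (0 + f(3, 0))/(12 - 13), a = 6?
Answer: -1333/3 ≈ -444.33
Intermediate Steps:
f(o, m) = 5/3 (f(o, m) = (⅓)*5 = 5/3)
D(d) = -5*d
w = -17/3 (w = -4 + (0 + 5/3)/(12 - 13) = -4 + (5/3)/(-1) = -4 + (5/3)*(-1) = -4 - 5/3 = -17/3 ≈ -5.6667)
(1 + a*5)*(D(4) - w) = (1 + 6*5)*(-5*4 - 1*(-17/3)) = (1 + 30)*(-20 + 17/3) = 31*(-43/3) = -1333/3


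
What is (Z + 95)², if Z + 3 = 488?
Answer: 336400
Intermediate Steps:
Z = 485 (Z = -3 + 488 = 485)
(Z + 95)² = (485 + 95)² = 580² = 336400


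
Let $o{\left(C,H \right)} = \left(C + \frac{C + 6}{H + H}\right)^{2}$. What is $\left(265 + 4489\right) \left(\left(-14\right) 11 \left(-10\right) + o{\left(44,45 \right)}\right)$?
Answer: $\frac{1357461914}{81} \approx 1.6759 \cdot 10^{7}$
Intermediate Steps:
$o{\left(C,H \right)} = \left(C + \frac{6 + C}{2 H}\right)^{2}$
$\left(265 + 4489\right) \left(\left(-14\right) 11 \left(-10\right) + o{\left(44,45 \right)}\right) = \left(265 + 4489\right) \left(\left(-14\right) 11 \left(-10\right) + \frac{\left(6 + 44 + 2 \cdot 44 \cdot 45\right)^{2}}{4 \cdot 2025}\right) = 4754 \left(\left(-154\right) \left(-10\right) + \frac{1}{4} \cdot \frac{1}{2025} \left(6 + 44 + 3960\right)^{2}\right) = 4754 \left(1540 + \frac{1}{4} \cdot \frac{1}{2025} \cdot 4010^{2}\right) = 4754 \left(1540 + \frac{1}{4} \cdot \frac{1}{2025} \cdot 16080100\right) = 4754 \left(1540 + \frac{160801}{81}\right) = 4754 \cdot \frac{285541}{81} = \frac{1357461914}{81}$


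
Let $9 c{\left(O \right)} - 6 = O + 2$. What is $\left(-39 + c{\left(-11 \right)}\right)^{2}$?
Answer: $\frac{13924}{9} \approx 1547.1$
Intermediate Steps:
$c{\left(O \right)} = \frac{8}{9} + \frac{O}{9}$ ($c{\left(O \right)} = \frac{2}{3} + \frac{O + 2}{9} = \frac{2}{3} + \frac{2 + O}{9} = \frac{2}{3} + \left(\frac{2}{9} + \frac{O}{9}\right) = \frac{8}{9} + \frac{O}{9}$)
$\left(-39 + c{\left(-11 \right)}\right)^{2} = \left(-39 + \left(\frac{8}{9} + \frac{1}{9} \left(-11\right)\right)\right)^{2} = \left(-39 + \left(\frac{8}{9} - \frac{11}{9}\right)\right)^{2} = \left(-39 - \frac{1}{3}\right)^{2} = \left(- \frac{118}{3}\right)^{2} = \frac{13924}{9}$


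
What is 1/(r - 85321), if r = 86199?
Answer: 1/878 ≈ 0.0011390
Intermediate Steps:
1/(r - 85321) = 1/(86199 - 85321) = 1/878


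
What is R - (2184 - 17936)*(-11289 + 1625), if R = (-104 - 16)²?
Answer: -152212928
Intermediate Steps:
R = 14400 (R = (-120)² = 14400)
R - (2184 - 17936)*(-11289 + 1625) = 14400 - (2184 - 17936)*(-11289 + 1625) = 14400 - (-15752)*(-9664) = 14400 - 1*152227328 = 14400 - 152227328 = -152212928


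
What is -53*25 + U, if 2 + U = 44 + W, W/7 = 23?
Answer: -1122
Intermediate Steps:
W = 161 (W = 7*23 = 161)
U = 203 (U = -2 + (44 + 161) = -2 + 205 = 203)
-53*25 + U = -53*25 + 203 = -1325 + 203 = -1122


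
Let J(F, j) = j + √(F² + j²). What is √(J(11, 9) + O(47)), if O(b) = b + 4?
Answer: √(60 + √202) ≈ 8.6147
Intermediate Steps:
O(b) = 4 + b
√(J(11, 9) + O(47)) = √((9 + √(11² + 9²)) + (4 + 47)) = √((9 + √(121 + 81)) + 51) = √((9 + √202) + 51) = √(60 + √202)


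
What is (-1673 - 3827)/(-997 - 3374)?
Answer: 5500/4371 ≈ 1.2583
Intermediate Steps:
(-1673 - 3827)/(-997 - 3374) = -5500/(-4371) = -5500*(-1/4371) = 5500/4371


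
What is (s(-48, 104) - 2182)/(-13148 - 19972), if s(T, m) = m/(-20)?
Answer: 1367/20700 ≈ 0.066039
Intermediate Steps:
s(T, m) = -m/20 (s(T, m) = m*(-1/20) = -m/20)
(s(-48, 104) - 2182)/(-13148 - 19972) = (-1/20*104 - 2182)/(-13148 - 19972) = (-26/5 - 2182)/(-33120) = -10936/5*(-1/33120) = 1367/20700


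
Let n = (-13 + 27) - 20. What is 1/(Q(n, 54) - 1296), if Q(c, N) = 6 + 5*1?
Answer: -1/1285 ≈ -0.00077821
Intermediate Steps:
n = -6 (n = 14 - 20 = -6)
Q(c, N) = 11 (Q(c, N) = 6 + 5 = 11)
1/(Q(n, 54) - 1296) = 1/(11 - 1296) = 1/(-1285) = -1/1285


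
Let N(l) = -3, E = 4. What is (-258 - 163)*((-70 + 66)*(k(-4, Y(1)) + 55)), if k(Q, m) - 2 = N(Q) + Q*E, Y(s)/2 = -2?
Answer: 63992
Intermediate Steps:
Y(s) = -4 (Y(s) = 2*(-2) = -4)
k(Q, m) = -1 + 4*Q (k(Q, m) = 2 + (-3 + Q*4) = 2 + (-3 + 4*Q) = -1 + 4*Q)
(-258 - 163)*((-70 + 66)*(k(-4, Y(1)) + 55)) = (-258 - 163)*((-70 + 66)*((-1 + 4*(-4)) + 55)) = -(-1684)*((-1 - 16) + 55) = -(-1684)*(-17 + 55) = -(-1684)*38 = -421*(-152) = 63992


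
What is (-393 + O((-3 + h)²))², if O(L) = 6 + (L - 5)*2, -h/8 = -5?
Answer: 5480281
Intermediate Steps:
h = 40 (h = -8*(-5) = 40)
O(L) = -4 + 2*L (O(L) = 6 + (-5 + L)*2 = 6 + (-10 + 2*L) = -4 + 2*L)
(-393 + O((-3 + h)²))² = (-393 + (-4 + 2*(-3 + 40)²))² = (-393 + (-4 + 2*37²))² = (-393 + (-4 + 2*1369))² = (-393 + (-4 + 2738))² = (-393 + 2734)² = 2341² = 5480281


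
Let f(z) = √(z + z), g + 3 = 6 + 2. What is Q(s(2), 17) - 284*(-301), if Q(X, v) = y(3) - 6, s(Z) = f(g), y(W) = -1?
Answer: 85477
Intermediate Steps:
g = 5 (g = -3 + (6 + 2) = -3 + 8 = 5)
f(z) = √2*√z (f(z) = √(2*z) = √2*√z)
s(Z) = √10 (s(Z) = √2*√5 = √10)
Q(X, v) = -7 (Q(X, v) = -1 - 6 = -7)
Q(s(2), 17) - 284*(-301) = -7 - 284*(-301) = -7 + 85484 = 85477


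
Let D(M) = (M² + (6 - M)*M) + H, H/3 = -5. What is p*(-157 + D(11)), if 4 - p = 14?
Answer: 1060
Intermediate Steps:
p = -10 (p = 4 - 1*14 = 4 - 14 = -10)
H = -15 (H = 3*(-5) = -15)
D(M) = -15 + M² + M*(6 - M) (D(M) = (M² + (6 - M)*M) - 15 = (M² + M*(6 - M)) - 15 = -15 + M² + M*(6 - M))
p*(-157 + D(11)) = -10*(-157 + (-15 + 6*11)) = -10*(-157 + (-15 + 66)) = -10*(-157 + 51) = -10*(-106) = 1060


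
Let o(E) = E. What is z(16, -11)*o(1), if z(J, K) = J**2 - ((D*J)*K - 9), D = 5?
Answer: 1145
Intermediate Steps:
z(J, K) = 9 + J**2 - 5*J*K (z(J, K) = J**2 - ((5*J)*K - 9) = J**2 - (5*J*K - 9) = J**2 - (-9 + 5*J*K) = J**2 + (9 - 5*J*K) = 9 + J**2 - 5*J*K)
z(16, -11)*o(1) = (9 + 16**2 - 5*16*(-11))*1 = (9 + 256 + 880)*1 = 1145*1 = 1145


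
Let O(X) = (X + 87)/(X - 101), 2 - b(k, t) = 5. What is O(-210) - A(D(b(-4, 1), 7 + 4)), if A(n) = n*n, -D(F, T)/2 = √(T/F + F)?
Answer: 25249/933 ≈ 27.062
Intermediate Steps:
b(k, t) = -3 (b(k, t) = 2 - 1*5 = 2 - 5 = -3)
D(F, T) = -2*√(F + T/F) (D(F, T) = -2*√(T/F + F) = -2*√(F + T/F))
A(n) = n²
O(X) = (87 + X)/(-101 + X)
O(-210) - A(D(b(-4, 1), 7 + 4)) = (87 - 210)/(-101 - 210) - (-2*√(-3 + (7 + 4)/(-3)))² = -123/(-311) - (-2*√(-3 + 11*(-⅓)))² = -1/311*(-123) - (-2*√(-3 - 11/3))² = 123/311 - (-4*I*√15/3)² = 123/311 - 1*(-80/3) = 123/311 + 80/3 = 25249/933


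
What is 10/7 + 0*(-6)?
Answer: 10/7 ≈ 1.4286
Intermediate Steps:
10/7 + 0*(-6) = 10*(⅐) + 0 = 10/7 + 0 = 10/7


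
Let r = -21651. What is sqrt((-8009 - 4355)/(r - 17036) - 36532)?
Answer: 56*I*sqrt(144091490)/3517 ≈ 191.13*I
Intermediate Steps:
sqrt((-8009 - 4355)/(r - 17036) - 36532) = sqrt((-8009 - 4355)/(-21651 - 17036) - 36532) = sqrt(-12364/(-38687) - 36532) = sqrt(-12364*(-1/38687) - 36532) = sqrt(1124/3517 - 36532) = sqrt(-128481920/3517) = 56*I*sqrt(144091490)/3517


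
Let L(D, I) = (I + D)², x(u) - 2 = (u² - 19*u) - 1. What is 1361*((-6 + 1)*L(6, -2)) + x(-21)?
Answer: -108039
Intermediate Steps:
x(u) = 1 + u² - 19*u (x(u) = 2 + ((u² - 19*u) - 1) = 2 + (-1 + u² - 19*u) = 1 + u² - 19*u)
L(D, I) = (D + I)²
1361*((-6 + 1)*L(6, -2)) + x(-21) = 1361*((-6 + 1)*(6 - 2)²) + (1 + (-21)² - 19*(-21)) = 1361*(-5*4²) + (1 + 441 + 399) = 1361*(-5*16) + 841 = 1361*(-80) + 841 = -108880 + 841 = -108039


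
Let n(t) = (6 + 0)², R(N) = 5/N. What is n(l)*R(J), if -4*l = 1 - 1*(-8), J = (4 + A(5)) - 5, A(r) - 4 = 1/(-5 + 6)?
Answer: 45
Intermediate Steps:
A(r) = 5 (A(r) = 4 + 1/(-5 + 6) = 4 + 1/1 = 4 + 1 = 5)
J = 4 (J = (4 + 5) - 5 = 9 - 5 = 4)
l = -9/4 (l = -(1 - 1*(-8))/4 = -(1 + 8)/4 = -¼*9 = -9/4 ≈ -2.2500)
n(t) = 36 (n(t) = 6² = 36)
n(l)*R(J) = 36*(5/4) = 45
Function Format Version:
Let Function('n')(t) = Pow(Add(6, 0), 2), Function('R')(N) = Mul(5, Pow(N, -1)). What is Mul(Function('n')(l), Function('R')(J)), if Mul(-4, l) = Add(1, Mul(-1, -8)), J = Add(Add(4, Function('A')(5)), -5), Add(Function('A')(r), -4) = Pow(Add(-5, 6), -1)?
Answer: 45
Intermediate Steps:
Function('A')(r) = 5 (Function('A')(r) = Add(4, Pow(Add(-5, 6), -1)) = Add(4, Pow(1, -1)) = Add(4, 1) = 5)
J = 4 (J = Add(Add(4, 5), -5) = Add(9, -5) = 4)
l = Rational(-9, 4) (l = Mul(Rational(-1, 4), Add(1, Mul(-1, -8))) = Mul(Rational(-1, 4), Add(1, 8)) = Mul(Rational(-1, 4), 9) = Rational(-9, 4) ≈ -2.2500)
Function('n')(t) = 36 (Function('n')(t) = Pow(6, 2) = 36)
Mul(Function('n')(l), Function('R')(J)) = Mul(36, Mul(5, Pow(4, -1))) = Mul(36, Mul(5, Rational(1, 4))) = Mul(36, Rational(5, 4)) = 45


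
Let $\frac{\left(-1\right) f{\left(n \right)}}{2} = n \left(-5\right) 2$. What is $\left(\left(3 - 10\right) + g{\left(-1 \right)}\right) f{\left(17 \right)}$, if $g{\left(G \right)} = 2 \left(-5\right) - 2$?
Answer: $-6460$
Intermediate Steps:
$g{\left(G \right)} = -12$ ($g{\left(G \right)} = -10 - 2 = -12$)
$f{\left(n \right)} = 20 n$ ($f{\left(n \right)} = - 2 n \left(-5\right) 2 = - 2 - 5 n 2 = - 2 \left(- 10 n\right) = 20 n$)
$\left(\left(3 - 10\right) + g{\left(-1 \right)}\right) f{\left(17 \right)} = \left(\left(3 - 10\right) - 12\right) 20 \cdot 17 = \left(-7 - 12\right) 340 = \left(-19\right) 340 = -6460$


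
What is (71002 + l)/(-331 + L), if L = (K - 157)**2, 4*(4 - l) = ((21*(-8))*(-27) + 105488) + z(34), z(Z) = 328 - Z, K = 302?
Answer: 28951/13796 ≈ 2.0985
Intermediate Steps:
l = -55151/2 (l = 4 - (((21*(-8))*(-27) + 105488) + (328 - 1*34))/4 = 4 - ((-168*(-27) + 105488) + (328 - 34))/4 = 4 - ((4536 + 105488) + 294)/4 = 4 - (110024 + 294)/4 = 4 - 1/4*110318 = 4 - 55159/2 = -55151/2 ≈ -27576.)
L = 21025 (L = (302 - 157)**2 = 145**2 = 21025)
(71002 + l)/(-331 + L) = (71002 - 55151/2)/(-331 + 21025) = (86853/2)/20694 = (86853/2)*(1/20694) = 28951/13796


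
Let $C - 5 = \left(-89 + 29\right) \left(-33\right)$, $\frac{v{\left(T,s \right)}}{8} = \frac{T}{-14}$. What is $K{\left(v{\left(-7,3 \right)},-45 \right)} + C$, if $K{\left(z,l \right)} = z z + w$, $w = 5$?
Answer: $2006$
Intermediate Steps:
$v{\left(T,s \right)} = - \frac{4 T}{7}$ ($v{\left(T,s \right)} = 8 \frac{T}{-14} = 8 T \left(- \frac{1}{14}\right) = 8 \left(- \frac{T}{14}\right) = - \frac{4 T}{7}$)
$K{\left(z,l \right)} = 5 + z^{2}$ ($K{\left(z,l \right)} = z z + 5 = z^{2} + 5 = 5 + z^{2}$)
$C = 1985$ ($C = 5 + \left(-89 + 29\right) \left(-33\right) = 5 - -1980 = 5 + 1980 = 1985$)
$K{\left(v{\left(-7,3 \right)},-45 \right)} + C = \left(5 + \left(\left(- \frac{4}{7}\right) \left(-7\right)\right)^{2}\right) + 1985 = \left(5 + 4^{2}\right) + 1985 = \left(5 + 16\right) + 1985 = 21 + 1985 = 2006$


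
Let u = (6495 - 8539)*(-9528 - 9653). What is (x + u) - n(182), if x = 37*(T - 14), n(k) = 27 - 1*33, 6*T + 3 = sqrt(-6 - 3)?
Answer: 78410867/2 + 37*I/2 ≈ 3.9205e+7 + 18.5*I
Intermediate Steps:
T = -1/2 + I/2 (T = -1/2 + sqrt(-6 - 3)/6 = -1/2 + sqrt(-9)/6 = -1/2 + (3*I)/6 = -1/2 + I/2 ≈ -0.5 + 0.5*I)
n(k) = -6 (n(k) = 27 - 33 = -6)
u = 39205964 (u = -2044*(-19181) = 39205964)
x = -1073/2 + 37*I/2 (x = 37*((-1/2 + I/2) - 14) = 37*(-29/2 + I/2) = -1073/2 + 37*I/2 ≈ -536.5 + 18.5*I)
(x + u) - n(182) = ((-1073/2 + 37*I/2) + 39205964) - 1*(-6) = (78410855/2 + 37*I/2) + 6 = 78410867/2 + 37*I/2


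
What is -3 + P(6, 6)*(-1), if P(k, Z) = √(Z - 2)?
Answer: -5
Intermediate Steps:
P(k, Z) = √(-2 + Z)
-3 + P(6, 6)*(-1) = -3 + √(-2 + 6)*(-1) = -3 + √4*(-1) = -3 + 2*(-1) = -3 - 2 = -5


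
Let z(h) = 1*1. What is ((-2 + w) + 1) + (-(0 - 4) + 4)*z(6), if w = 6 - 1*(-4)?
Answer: 17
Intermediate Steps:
z(h) = 1
w = 10 (w = 6 + 4 = 10)
((-2 + w) + 1) + (-(0 - 4) + 4)*z(6) = ((-2 + 10) + 1) + (-(0 - 4) + 4)*1 = (8 + 1) + (-1*(-4) + 4)*1 = 9 + (4 + 4)*1 = 9 + 8*1 = 9 + 8 = 17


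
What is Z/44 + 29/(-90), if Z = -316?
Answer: -7429/990 ≈ -7.5040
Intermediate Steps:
Z/44 + 29/(-90) = -316/44 + 29/(-90) = -316*1/44 + 29*(-1/90) = -79/11 - 29/90 = -7429/990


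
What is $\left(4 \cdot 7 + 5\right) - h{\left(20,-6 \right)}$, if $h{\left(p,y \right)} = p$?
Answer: $13$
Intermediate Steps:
$\left(4 \cdot 7 + 5\right) - h{\left(20,-6 \right)} = \left(4 \cdot 7 + 5\right) - 20 = \left(28 + 5\right) - 20 = 33 - 20 = 13$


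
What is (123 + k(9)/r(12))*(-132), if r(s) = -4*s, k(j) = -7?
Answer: -65021/4 ≈ -16255.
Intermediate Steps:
(123 + k(9)/r(12))*(-132) = (123 - 7/((-4*12)))*(-132) = (123 - 7/(-48))*(-132) = (123 - 7*(-1/48))*(-132) = (123 + 7/48)*(-132) = (5911/48)*(-132) = -65021/4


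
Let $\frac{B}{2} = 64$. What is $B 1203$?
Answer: $153984$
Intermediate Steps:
$B = 128$ ($B = 2 \cdot 64 = 128$)
$B 1203 = 128 \cdot 1203 = 153984$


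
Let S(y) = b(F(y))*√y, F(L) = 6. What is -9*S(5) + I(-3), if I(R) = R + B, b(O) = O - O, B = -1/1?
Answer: -4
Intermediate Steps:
B = -1 (B = -1*1 = -1)
b(O) = 0
S(y) = 0 (S(y) = 0*√y = 0)
I(R) = -1 + R (I(R) = R - 1 = -1 + R)
-9*S(5) + I(-3) = -9*0 + (-1 - 3) = 0 - 4 = -4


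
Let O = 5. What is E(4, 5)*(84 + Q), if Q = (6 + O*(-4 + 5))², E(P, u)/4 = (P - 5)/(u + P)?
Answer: -820/9 ≈ -91.111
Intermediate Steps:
E(P, u) = 4*(-5 + P)/(P + u) (E(P, u) = 4*((P - 5)/(u + P)) = 4*((-5 + P)/(P + u)) = 4*(-5 + P)/(P + u))
Q = 121 (Q = (6 + 5*(-4 + 5))² = (6 + 5*1)² = (6 + 5)² = 11² = 121)
E(4, 5)*(84 + Q) = (4*(-5 + 4)/(4 + 5))*(84 + 121) = (4*(-1)/9)*205 = (4*(⅑)*(-1))*205 = -4/9*205 = -820/9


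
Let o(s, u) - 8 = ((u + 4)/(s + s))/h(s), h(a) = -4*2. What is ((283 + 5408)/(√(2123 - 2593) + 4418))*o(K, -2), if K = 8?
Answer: 45560249/4429888 - 969367*I*√470/416409472 ≈ 10.285 - 0.050468*I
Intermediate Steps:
h(a) = -8
o(s, u) = 8 - (4 + u)/(16*s) (o(s, u) = 8 + ((u + 4)/(s + s))/(-8) = 8 + ((4 + u)/((2*s)))*(-⅛) = 8 + ((4 + u)*(1/(2*s)))*(-⅛) = 8 + ((4 + u)/(2*s))*(-⅛) = 8 - (4 + u)/(16*s))
((283 + 5408)/(√(2123 - 2593) + 4418))*o(K, -2) = ((283 + 5408)/(√(2123 - 2593) + 4418))*((1/16)*(-4 - 1*(-2) + 128*8)/8) = (5691/(√(-470) + 4418))*((1/16)*(⅛)*(-4 + 2 + 1024)) = (5691/(I*√470 + 4418))*((1/16)*(⅛)*1022) = (5691/(4418 + I*√470))*(511/64) = 2908101/(64*(4418 + I*√470))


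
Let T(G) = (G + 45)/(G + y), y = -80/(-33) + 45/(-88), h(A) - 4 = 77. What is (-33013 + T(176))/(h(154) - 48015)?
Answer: 119271481/173185542 ≈ 0.68869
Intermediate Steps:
h(A) = 81 (h(A) = 4 + 77 = 81)
y = 505/264 (y = -80*(-1/33) + 45*(-1/88) = 80/33 - 45/88 = 505/264 ≈ 1.9129)
T(G) = (45 + G)/(505/264 + G) (T(G) = (G + 45)/(G + 505/264) = (45 + G)/(505/264 + G))
(-33013 + T(176))/(h(154) - 48015) = (-33013 + 264*(45 + 176)/(505 + 264*176))/(81 - 48015) = (-33013 + 264*221/(505 + 46464))/(-47934) = (-33013 + 264*221/46969)*(-1/47934) = (-33013 + 264*(1/46969)*221)*(-1/47934) = (-33013 + 4488/3613)*(-1/47934) = -119271481/3613*(-1/47934) = 119271481/173185542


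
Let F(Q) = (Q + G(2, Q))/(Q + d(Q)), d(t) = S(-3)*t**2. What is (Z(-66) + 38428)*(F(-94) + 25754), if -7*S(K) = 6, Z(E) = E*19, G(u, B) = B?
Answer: 546664041352/571 ≈ 9.5738e+8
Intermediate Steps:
Z(E) = 19*E
S(K) = -6/7 (S(K) = -1/7*6 = -6/7)
d(t) = -6*t**2/7
F(Q) = 2*Q/(Q - 6*Q**2/7) (F(Q) = (Q + Q)/(Q - 6*Q**2/7) = (2*Q)/(Q - 6*Q**2/7) = 2*Q/(Q - 6*Q**2/7))
(Z(-66) + 38428)*(F(-94) + 25754) = (19*(-66) + 38428)*(14/(7 - 6*(-94)) + 25754) = (-1254 + 38428)*(14/(7 + 564) + 25754) = 37174*(14/571 + 25754) = 37174*(14705548/571) = 546664041352/571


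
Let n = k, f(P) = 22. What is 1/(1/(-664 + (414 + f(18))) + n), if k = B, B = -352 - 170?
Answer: -228/119017 ≈ -0.0019157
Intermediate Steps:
B = -522
k = -522
n = -522
1/(1/(-664 + (414 + f(18))) + n) = 1/(1/(-664 + (414 + 22)) - 522) = 1/(1/(-664 + 436) - 522) = 1/(1/(-228) - 522) = 1/(-1/228 - 522) = 1/(-119017/228) = -228/119017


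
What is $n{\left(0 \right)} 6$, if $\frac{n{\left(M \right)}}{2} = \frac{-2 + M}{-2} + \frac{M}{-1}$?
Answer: $12$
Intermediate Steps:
$n{\left(M \right)} = 2 - 3 M$ ($n{\left(M \right)} = 2 \left(\frac{-2 + M}{-2} + \frac{M}{-1}\right) = 2 \left(\left(-2 + M\right) \left(- \frac{1}{2}\right) + M \left(-1\right)\right) = 2 \left(\left(1 - \frac{M}{2}\right) - M\right) = 2 \left(1 - \frac{3 M}{2}\right) = 2 - 3 M$)
$n{\left(0 \right)} 6 = \left(2 - 0\right) 6 = \left(2 + 0\right) 6 = 2 \cdot 6 = 12$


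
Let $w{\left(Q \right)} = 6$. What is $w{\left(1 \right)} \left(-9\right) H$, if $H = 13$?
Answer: $-702$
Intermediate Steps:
$w{\left(1 \right)} \left(-9\right) H = 6 \left(-9\right) 13 = \left(-54\right) 13 = -702$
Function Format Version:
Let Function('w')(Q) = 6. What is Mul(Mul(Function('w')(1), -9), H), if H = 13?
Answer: -702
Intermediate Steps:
Mul(Mul(Function('w')(1), -9), H) = Mul(Mul(6, -9), 13) = Mul(-54, 13) = -702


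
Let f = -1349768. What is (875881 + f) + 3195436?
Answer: 2721549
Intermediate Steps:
(875881 + f) + 3195436 = (875881 - 1349768) + 3195436 = -473887 + 3195436 = 2721549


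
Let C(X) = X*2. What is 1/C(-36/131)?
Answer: -131/72 ≈ -1.8194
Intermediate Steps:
C(X) = 2*X
1/C(-36/131) = 1/(2*(-36/131)) = 1/(-72/131) = -131/72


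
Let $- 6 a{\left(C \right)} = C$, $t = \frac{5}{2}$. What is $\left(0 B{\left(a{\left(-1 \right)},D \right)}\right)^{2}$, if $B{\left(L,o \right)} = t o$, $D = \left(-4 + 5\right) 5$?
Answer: $0$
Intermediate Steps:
$t = \frac{5}{2}$ ($t = 5 \cdot \frac{1}{2} = \frac{5}{2} \approx 2.5$)
$a{\left(C \right)} = - \frac{C}{6}$
$D = 5$ ($D = 1 \cdot 5 = 5$)
$B{\left(L,o \right)} = \frac{5 o}{2}$
$\left(0 B{\left(a{\left(-1 \right)},D \right)}\right)^{2} = \left(0 \cdot \frac{5}{2} \cdot 5\right)^{2} = \left(0 \cdot \frac{25}{2}\right)^{2} = 0^{2} = 0$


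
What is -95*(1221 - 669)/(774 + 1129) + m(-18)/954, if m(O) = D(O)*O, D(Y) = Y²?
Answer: -3395892/100859 ≈ -33.670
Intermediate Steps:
m(O) = O³ (m(O) = O²*O = O³)
-95*(1221 - 669)/(774 + 1129) + m(-18)/954 = -95*(1221 - 669)/(774 + 1129) + (-18)³/954 = -95/(1903/552) - 5832*1/954 = -95/(1903*(1/552)) - 324/53 = -95/1903/552 - 324/53 = -95*552/1903 - 324/53 = -52440/1903 - 324/53 = -3395892/100859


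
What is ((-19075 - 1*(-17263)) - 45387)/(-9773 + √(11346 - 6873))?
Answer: 461275827/95507056 + 141597*√497/95507056 ≈ 4.8628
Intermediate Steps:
((-19075 - 1*(-17263)) - 45387)/(-9773 + √(11346 - 6873)) = ((-19075 + 17263) - 45387)/(-9773 + √4473) = (-1812 - 45387)/(-9773 + 3*√497) = -47199/(-9773 + 3*√497)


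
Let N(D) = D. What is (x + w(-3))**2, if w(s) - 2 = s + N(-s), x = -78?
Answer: 5776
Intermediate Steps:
w(s) = 2 (w(s) = 2 + (s - s) = 2 + 0 = 2)
(x + w(-3))**2 = (-78 + 2)**2 = (-76)**2 = 5776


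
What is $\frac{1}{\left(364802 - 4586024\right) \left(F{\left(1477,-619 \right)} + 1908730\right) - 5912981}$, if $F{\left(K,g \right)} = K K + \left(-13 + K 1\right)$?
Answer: $- \frac{1}{17272077058487} \approx -5.7897 \cdot 10^{-14}$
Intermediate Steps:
$F{\left(K,g \right)} = -13 + K + K^{2}$ ($F{\left(K,g \right)} = K^{2} + \left(-13 + K\right) = -13 + K + K^{2}$)
$\frac{1}{\left(364802 - 4586024\right) \left(F{\left(1477,-619 \right)} + 1908730\right) - 5912981} = \frac{1}{\left(364802 - 4586024\right) \left(\left(-13 + 1477 + 1477^{2}\right) + 1908730\right) - 5912981} = \frac{1}{- 4221222 \left(\left(-13 + 1477 + 2181529\right) + 1908730\right) - 5912981} = \frac{1}{- 4221222 \left(2182993 + 1908730\right) - 5912981} = \frac{1}{\left(-4221222\right) 4091723 - 5912981} = \frac{1}{-17272071145506 - 5912981} = \frac{1}{-17272077058487} = - \frac{1}{17272077058487}$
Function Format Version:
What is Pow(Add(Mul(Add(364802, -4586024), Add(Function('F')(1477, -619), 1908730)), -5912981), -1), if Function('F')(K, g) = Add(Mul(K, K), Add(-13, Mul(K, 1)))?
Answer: Rational(-1, 17272077058487) ≈ -5.7897e-14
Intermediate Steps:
Function('F')(K, g) = Add(-13, K, Pow(K, 2)) (Function('F')(K, g) = Add(Pow(K, 2), Add(-13, K)) = Add(-13, K, Pow(K, 2)))
Pow(Add(Mul(Add(364802, -4586024), Add(Function('F')(1477, -619), 1908730)), -5912981), -1) = Pow(Add(Mul(Add(364802, -4586024), Add(Add(-13, 1477, Pow(1477, 2)), 1908730)), -5912981), -1) = Pow(Add(Mul(-4221222, Add(Add(-13, 1477, 2181529), 1908730)), -5912981), -1) = Pow(Add(Mul(-4221222, Add(2182993, 1908730)), -5912981), -1) = Pow(Add(Mul(-4221222, 4091723), -5912981), -1) = Pow(Add(-17272071145506, -5912981), -1) = Pow(-17272077058487, -1) = Rational(-1, 17272077058487)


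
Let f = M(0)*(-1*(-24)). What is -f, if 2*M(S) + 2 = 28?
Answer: -312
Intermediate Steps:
M(S) = 13 (M(S) = -1 + (½)*28 = -1 + 14 = 13)
f = 312 (f = 13*(-1*(-24)) = 13*24 = 312)
-f = -1*312 = -312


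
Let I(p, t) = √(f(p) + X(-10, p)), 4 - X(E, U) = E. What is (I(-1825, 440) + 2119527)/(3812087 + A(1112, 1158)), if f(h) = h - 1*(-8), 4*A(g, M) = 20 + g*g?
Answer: 2119527/4121228 + I*√1803/4121228 ≈ 0.51429 + 1.0303e-5*I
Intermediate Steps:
X(E, U) = 4 - E
A(g, M) = 5 + g²/4 (A(g, M) = (20 + g*g)/4 = (20 + g²)/4 = 5 + g²/4)
f(h) = 8 + h (f(h) = h + 8 = 8 + h)
I(p, t) = √(22 + p) (I(p, t) = √((8 + p) + (4 - 1*(-10))) = √((8 + p) + (4 + 10)) = √((8 + p) + 14) = √(22 + p))
(I(-1825, 440) + 2119527)/(3812087 + A(1112, 1158)) = (√(22 - 1825) + 2119527)/(3812087 + (5 + (¼)*1112²)) = (√(-1803) + 2119527)/(3812087 + (5 + (¼)*1236544)) = (I*√1803 + 2119527)/(3812087 + (5 + 309136)) = (2119527 + I*√1803)/(3812087 + 309141) = (2119527 + I*√1803)/4121228 = (2119527 + I*√1803)*(1/4121228) = 2119527/4121228 + I*√1803/4121228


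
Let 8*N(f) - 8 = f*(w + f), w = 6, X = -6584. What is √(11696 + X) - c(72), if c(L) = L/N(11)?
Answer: -192/65 + 6*√142 ≈ 68.544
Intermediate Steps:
N(f) = 1 + f*(6 + f)/8 (N(f) = 1 + (f*(6 + f))/8 = 1 + f*(6 + f)/8)
c(L) = 8*L/195 (c(L) = L/(1 + (⅛)*11² + (¾)*11) = L/(1 + (⅛)*121 + 33/4) = L/(1 + 121/8 + 33/4) = L/(195/8) = L*(8/195) = 8*L/195)
√(11696 + X) - c(72) = √(11696 - 6584) - 8*72/195 = √5112 - 1*192/65 = 6*√142 - 192/65 = -192/65 + 6*√142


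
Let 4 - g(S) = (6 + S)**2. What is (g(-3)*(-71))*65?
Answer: 23075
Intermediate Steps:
g(S) = 4 - (6 + S)**2
(g(-3)*(-71))*65 = ((4 - (6 - 3)**2)*(-71))*65 = ((4 - 1*3**2)*(-71))*65 = ((4 - 1*9)*(-71))*65 = ((4 - 9)*(-71))*65 = -5*(-71)*65 = 355*65 = 23075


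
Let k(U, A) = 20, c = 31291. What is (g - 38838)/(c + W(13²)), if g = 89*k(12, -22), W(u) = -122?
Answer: -37058/31169 ≈ -1.1889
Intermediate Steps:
g = 1780 (g = 89*20 = 1780)
(g - 38838)/(c + W(13²)) = (1780 - 38838)/(31291 - 122) = -37058/31169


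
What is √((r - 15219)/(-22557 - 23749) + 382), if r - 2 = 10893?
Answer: 4*√75749081/1781 ≈ 19.547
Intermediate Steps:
r = 10895 (r = 2 + 10893 = 10895)
√((r - 15219)/(-22557 - 23749) + 382) = √((10895 - 15219)/(-22557 - 23749) + 382) = √(-4324/(-46306) + 382) = √(-4324*(-1/46306) + 382) = √(2162/23153 + 382) = √(8846608/23153) = 4*√75749081/1781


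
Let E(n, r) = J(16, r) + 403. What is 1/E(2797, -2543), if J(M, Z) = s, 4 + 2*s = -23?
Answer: 2/779 ≈ 0.0025674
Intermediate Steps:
s = -27/2 (s = -2 + (½)*(-23) = -2 - 23/2 = -27/2 ≈ -13.500)
J(M, Z) = -27/2
E(n, r) = 779/2 (E(n, r) = -27/2 + 403 = 779/2)
1/E(2797, -2543) = 1/(779/2) = 2/779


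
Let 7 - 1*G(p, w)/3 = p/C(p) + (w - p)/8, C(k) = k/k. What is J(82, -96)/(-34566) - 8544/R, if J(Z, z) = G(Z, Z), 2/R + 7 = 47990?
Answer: -2361818458197/11522 ≈ -2.0498e+8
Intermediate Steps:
R = 2/47983 (R = 2/(-7 + 47990) = 2/47983 ≈ 4.1681e-5)
C(k) = 1
G(p, w) = 21 - 21*p/8 - 3*w/8 (G(p, w) = 21 - 3*(p/1 + (w - p)/8) = 21 - 3*(p*1 + (w - p)*(⅛)) = 21 - 3*(p + (-p/8 + w/8)) = 21 - 3*(w/8 + 7*p/8) = 21 + (-21*p/8 - 3*w/8) = 21 - 21*p/8 - 3*w/8)
J(Z, z) = 21 - 3*Z (J(Z, z) = 21 - 21*Z/8 - 3*Z/8 = 21 - 3*Z)
J(82, -96)/(-34566) - 8544/R = (21 - 3*82)/(-34566) - 8544/2/47983 = (21 - 246)*(-1/34566) - 8544*47983/2 = -225*(-1/34566) - 204983376 = 75/11522 - 204983376 = -2361818458197/11522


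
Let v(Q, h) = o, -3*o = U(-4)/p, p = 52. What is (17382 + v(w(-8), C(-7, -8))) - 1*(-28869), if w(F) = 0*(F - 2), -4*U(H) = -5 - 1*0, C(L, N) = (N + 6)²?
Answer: 28860619/624 ≈ 46251.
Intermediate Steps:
C(L, N) = (6 + N)²
U(H) = 5/4 (U(H) = -(-5 - 1*0)/4 = -(-5 + 0)/4 = -¼*(-5) = 5/4)
w(F) = 0 (w(F) = 0*(-2 + F) = 0)
o = -5/624 (o = -5/(12*52) = -⅓*5/208 = -5/624 ≈ -0.0080128)
v(Q, h) = -5/624
(17382 + v(w(-8), C(-7, -8))) - 1*(-28869) = (17382 - 5/624) - 1*(-28869) = 10846363/624 + 28869 = 28860619/624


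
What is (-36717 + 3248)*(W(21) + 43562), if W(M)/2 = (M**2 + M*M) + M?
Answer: -1518421592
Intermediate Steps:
W(M) = 2*M + 4*M**2 (W(M) = 2*((M**2 + M*M) + M) = 2*((M**2 + M**2) + M) = 2*(2*M**2 + M) = 2*(M + 2*M**2) = 2*M + 4*M**2)
(-36717 + 3248)*(W(21) + 43562) = (-36717 + 3248)*(2*21*(1 + 2*21) + 43562) = -33469*(2*21*(1 + 42) + 43562) = -33469*(2*21*43 + 43562) = -33469*(1806 + 43562) = -33469*45368 = -1518421592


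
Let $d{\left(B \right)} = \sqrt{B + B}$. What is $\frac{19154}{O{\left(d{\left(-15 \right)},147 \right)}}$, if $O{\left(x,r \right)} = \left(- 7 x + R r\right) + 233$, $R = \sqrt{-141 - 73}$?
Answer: $\frac{19154}{233 - 7 i \sqrt{30} + 147 i \sqrt{214}} \approx 0.98842 - 8.9597 i$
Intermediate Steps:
$R = i \sqrt{214}$ ($R = \sqrt{-214} = i \sqrt{214} \approx 14.629 i$)
$d{\left(B \right)} = \sqrt{2} \sqrt{B}$ ($d{\left(B \right)} = \sqrt{2 B} = \sqrt{2} \sqrt{B}$)
$O{\left(x,r \right)} = 233 - 7 x + i r \sqrt{214}$ ($O{\left(x,r \right)} = \left(- 7 x + i \sqrt{214} r\right) + 233 = \left(- 7 x + i r \sqrt{214}\right) + 233 = 233 - 7 x + i r \sqrt{214}$)
$\frac{19154}{O{\left(d{\left(-15 \right)},147 \right)}} = \frac{19154}{233 - 7 \sqrt{2} \sqrt{-15} + i 147 \sqrt{214}} = \frac{19154}{233 - 7 \sqrt{2} i \sqrt{15} + 147 i \sqrt{214}} = \frac{19154}{233 - 7 i \sqrt{30} + 147 i \sqrt{214}}$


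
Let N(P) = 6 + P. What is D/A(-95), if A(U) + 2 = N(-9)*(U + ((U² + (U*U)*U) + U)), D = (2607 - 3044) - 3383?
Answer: -1910/1272809 ≈ -0.0015006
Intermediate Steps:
D = -3820 (D = -437 - 3383 = -3820)
A(U) = -2 - 6*U - 3*U² - 3*U³ (A(U) = -2 + (6 - 9)*(U + ((U² + (U*U)*U) + U)) = -2 - 3*(U + ((U² + U²*U) + U)) = -2 - 3*(U + ((U² + U³) + U)) = -2 - 3*(U + (U + U² + U³)) = -2 - 3*(U² + U³ + 2*U) = -2 + (-6*U - 3*U² - 3*U³) = -2 - 6*U - 3*U² - 3*U³)
D/A(-95) = -3820/(-2 - 6*(-95) - 3*(-95)² - 3*(-95)³) = -3820/(-2 + 570 - 3*9025 - 3*(-857375)) = -3820/(-2 + 570 - 27075 + 2572125) = -3820/2545618 = -3820*1/2545618 = -1910/1272809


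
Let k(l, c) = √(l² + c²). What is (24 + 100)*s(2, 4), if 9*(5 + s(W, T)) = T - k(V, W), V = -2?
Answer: -5084/9 - 248*√2/9 ≈ -603.86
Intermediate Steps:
k(l, c) = √(c² + l²)
s(W, T) = -5 - √(4 + W²)/9 + T/9 (s(W, T) = -5 + (T - √(W² + (-2)²))/9 = -5 + (T - √(W² + 4))/9 = -5 + (T - √(4 + W²))/9 = -5 + (-√(4 + W²)/9 + T/9) = -5 - √(4 + W²)/9 + T/9)
(24 + 100)*s(2, 4) = (24 + 100)*(-5 - √(4 + 2²)/9 + (⅑)*4) = 124*(-5 - √(4 + 4)/9 + 4/9) = 124*(-5 - 2*√2/9 + 4/9) = 124*(-41/9 - 2*√2/9) = -5084/9 - 248*√2/9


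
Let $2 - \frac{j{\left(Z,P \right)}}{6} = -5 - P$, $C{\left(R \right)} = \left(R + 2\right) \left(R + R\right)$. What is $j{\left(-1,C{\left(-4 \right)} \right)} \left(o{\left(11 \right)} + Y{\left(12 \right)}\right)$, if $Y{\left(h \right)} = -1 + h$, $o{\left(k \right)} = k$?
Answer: $3036$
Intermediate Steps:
$C{\left(R \right)} = 2 R \left(2 + R\right)$ ($C{\left(R \right)} = \left(2 + R\right) 2 R = 2 R \left(2 + R\right)$)
$j{\left(Z,P \right)} = 42 + 6 P$ ($j{\left(Z,P \right)} = 12 - 6 \left(-5 - P\right) = 12 + \left(30 + 6 P\right) = 42 + 6 P$)
$j{\left(-1,C{\left(-4 \right)} \right)} \left(o{\left(11 \right)} + Y{\left(12 \right)}\right) = \left(42 + 6 \cdot 2 \left(-4\right) \left(2 - 4\right)\right) \left(11 + \left(-1 + 12\right)\right) = \left(42 + 6 \cdot 2 \left(-4\right) \left(-2\right)\right) \left(11 + 11\right) = \left(42 + 6 \cdot 16\right) 22 = \left(42 + 96\right) 22 = 138 \cdot 22 = 3036$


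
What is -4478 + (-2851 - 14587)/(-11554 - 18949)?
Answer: -136574996/30503 ≈ -4477.4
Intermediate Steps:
-4478 + (-2851 - 14587)/(-11554 - 18949) = -4478 - 17438/(-30503) = -4478 - 17438*(-1/30503) = -4478 + 17438/30503 = -136574996/30503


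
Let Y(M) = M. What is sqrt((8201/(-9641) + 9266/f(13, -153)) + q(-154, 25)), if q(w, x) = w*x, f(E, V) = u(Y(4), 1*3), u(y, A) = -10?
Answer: 4*I*sqrt(693841704415)/48205 ≈ 69.119*I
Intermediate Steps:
f(E, V) = -10
sqrt((8201/(-9641) + 9266/f(13, -153)) + q(-154, 25)) = sqrt((8201/(-9641) + 9266/(-10)) - 154*25) = sqrt((8201*(-1/9641) + 9266*(-1/10)) - 3850) = sqrt((-8201/9641 - 4633/5) - 3850) = sqrt(-44707758/48205 - 3850) = sqrt(-230297008/48205) = 4*I*sqrt(693841704415)/48205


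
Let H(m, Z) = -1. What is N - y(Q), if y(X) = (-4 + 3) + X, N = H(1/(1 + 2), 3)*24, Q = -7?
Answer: -16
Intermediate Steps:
N = -24 (N = -1*24 = -24)
y(X) = -1 + X
N - y(Q) = -24 - (-1 - 7) = -24 - 1*(-8) = -24 + 8 = -16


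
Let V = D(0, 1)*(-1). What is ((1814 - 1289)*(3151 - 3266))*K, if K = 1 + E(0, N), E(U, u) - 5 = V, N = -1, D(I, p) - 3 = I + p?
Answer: -120750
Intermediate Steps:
D(I, p) = 3 + I + p (D(I, p) = 3 + (I + p) = 3 + I + p)
V = -4 (V = (3 + 0 + 1)*(-1) = 4*(-1) = -4)
E(U, u) = 1 (E(U, u) = 5 - 4 = 1)
K = 2 (K = 1 + 1 = 2)
((1814 - 1289)*(3151 - 3266))*K = ((1814 - 1289)*(3151 - 3266))*2 = (525*(-115))*2 = -60375*2 = -120750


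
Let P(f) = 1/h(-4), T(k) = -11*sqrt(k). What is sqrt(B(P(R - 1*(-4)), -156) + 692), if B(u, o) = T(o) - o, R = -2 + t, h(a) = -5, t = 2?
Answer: sqrt(848 - 22*I*sqrt(39)) ≈ 29.215 - 2.3513*I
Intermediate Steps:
R = 0 (R = -2 + 2 = 0)
P(f) = -1/5 (P(f) = 1/(-5) = -1/5)
B(u, o) = -o - 11*sqrt(o) (B(u, o) = -11*sqrt(o) - o = -o - 11*sqrt(o))
sqrt(B(P(R - 1*(-4)), -156) + 692) = sqrt((-1*(-156) - 22*I*sqrt(39)) + 692) = sqrt((156 - 22*I*sqrt(39)) + 692) = sqrt(848 - 22*I*sqrt(39))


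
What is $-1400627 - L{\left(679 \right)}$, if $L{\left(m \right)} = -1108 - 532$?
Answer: $-1398987$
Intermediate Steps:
$L{\left(m \right)} = -1640$ ($L{\left(m \right)} = -1108 - 532 = -1640$)
$-1400627 - L{\left(679 \right)} = -1400627 - -1640 = -1400627 + 1640 = -1398987$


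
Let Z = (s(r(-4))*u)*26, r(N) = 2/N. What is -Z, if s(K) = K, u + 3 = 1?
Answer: -26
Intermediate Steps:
u = -2 (u = -3 + 1 = -2)
Z = 26 (Z = ((2/(-4))*(-2))*26 = ((2*(-¼))*(-2))*26 = -½*(-2)*26 = 1*26 = 26)
-Z = -1*26 = -26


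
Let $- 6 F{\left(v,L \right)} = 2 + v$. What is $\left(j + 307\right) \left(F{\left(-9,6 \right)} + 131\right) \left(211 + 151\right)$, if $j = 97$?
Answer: $\frac{57987332}{3} \approx 1.9329 \cdot 10^{7}$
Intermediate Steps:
$F{\left(v,L \right)} = - \frac{1}{3} - \frac{v}{6}$ ($F{\left(v,L \right)} = - \frac{2 + v}{6} = - \frac{1}{3} - \frac{v}{6}$)
$\left(j + 307\right) \left(F{\left(-9,6 \right)} + 131\right) \left(211 + 151\right) = \left(97 + 307\right) \left(\left(- \frac{1}{3} - - \frac{3}{2}\right) + 131\right) \left(211 + 151\right) = 404 \left(\left(- \frac{1}{3} + \frac{3}{2}\right) + 131\right) 362 = 404 \left(\frac{7}{6} + 131\right) 362 = 404 \cdot \frac{793}{6} \cdot 362 = 404 \cdot \frac{143533}{3} = \frac{57987332}{3}$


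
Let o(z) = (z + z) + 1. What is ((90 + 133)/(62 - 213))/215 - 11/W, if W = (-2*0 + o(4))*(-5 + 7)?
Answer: -361129/584370 ≈ -0.61798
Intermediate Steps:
o(z) = 1 + 2*z (o(z) = 2*z + 1 = 1 + 2*z)
W = 18 (W = (-2*0 + (1 + 2*4))*(-5 + 7) = (0 + (1 + 8))*2 = (0 + 9)*2 = 9*2 = 18)
((90 + 133)/(62 - 213))/215 - 11/W = ((90 + 133)/(62 - 213))/215 - 11/18 = (223/(-151))*(1/215) - 11*1/18 = (223*(-1/151))*(1/215) - 11/18 = -223/151*1/215 - 11/18 = -223/32465 - 11/18 = -361129/584370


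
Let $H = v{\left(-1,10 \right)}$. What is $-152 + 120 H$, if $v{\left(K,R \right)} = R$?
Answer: $1048$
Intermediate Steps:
$H = 10$
$-152 + 120 H = -152 + 120 \cdot 10 = -152 + 1200 = 1048$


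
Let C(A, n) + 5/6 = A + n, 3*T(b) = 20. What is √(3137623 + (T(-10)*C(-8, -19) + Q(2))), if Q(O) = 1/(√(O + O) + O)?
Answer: √112947757/6 ≈ 1771.3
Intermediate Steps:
T(b) = 20/3 (T(b) = (⅓)*20 = 20/3)
C(A, n) = -⅚ + A + n (C(A, n) = -⅚ + (A + n) = -⅚ + A + n)
Q(O) = 1/(O + √2*√O) (Q(O) = 1/(√(2*O) + O) = 1/(√2*√O + O) = 1/(O + √2*√O))
√(3137623 + (T(-10)*C(-8, -19) + Q(2))) = √(3137623 + (20*(-⅚ - 8 - 19)/3 + 1/(2 + √2*√2))) = √(3137623 + ((20/3)*(-167/6) + 1/(2 + 2))) = √(3137623 + (-1670/9 + 1/4)) = √(3137623 + (-1670/9 + ¼)) = √(3137623 - 6671/36) = √(112947757/36) = √112947757/6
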